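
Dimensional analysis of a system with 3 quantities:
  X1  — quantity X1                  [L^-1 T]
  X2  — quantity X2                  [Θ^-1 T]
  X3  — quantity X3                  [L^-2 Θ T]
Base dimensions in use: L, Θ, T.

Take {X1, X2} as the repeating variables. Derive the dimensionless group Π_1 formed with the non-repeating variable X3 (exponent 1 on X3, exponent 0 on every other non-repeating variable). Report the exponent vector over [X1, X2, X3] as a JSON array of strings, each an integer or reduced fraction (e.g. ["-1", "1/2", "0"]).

Exponent matrix [L,Θ,T] × [X1,X2,X3]:
  L: [-1  0 -2]
  Θ: [ 0 -1  1]
  T: [ 1  1  1]
Row reduction gives pivot columns X1,X2; rank = 2
Pivot set = {X1,X2}, free = {X3}
RREF:
  r0: [   1    0    2]
  r1: [   0    1   -1]
  r2: [   0    0    0]
Fix exponent of X3 at 1; solve each RREF row for its pivot's exponent:
  r0: exp(X1) + (2)·1 = 0 ⇒ exp(X1) = -2
  r1: exp(X2) + (-1)·1 = 0 ⇒ exp(X2) = 1
Π_1 = X1^-2 · X2 · X3

["-2", "1", "1"]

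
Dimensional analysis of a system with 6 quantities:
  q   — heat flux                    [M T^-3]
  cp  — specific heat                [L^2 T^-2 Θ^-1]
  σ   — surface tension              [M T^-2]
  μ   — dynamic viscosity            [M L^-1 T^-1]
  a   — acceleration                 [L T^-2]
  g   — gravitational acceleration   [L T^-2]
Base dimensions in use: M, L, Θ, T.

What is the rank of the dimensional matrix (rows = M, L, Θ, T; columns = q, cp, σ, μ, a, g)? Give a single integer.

Exponent matrix [M,L,Θ,T] × [q,cp,σ,μ,a,g]:
  M: [ 1  0  1  1  0  0]
  L: [ 0  2  0 -1  1  1]
  Θ: [ 0 -1  0  0  0  0]
  T: [-3 -2 -2 -1 -2 -2]
Echelon form has 4 nonzero rows (pivots: q,cp,σ,μ)

4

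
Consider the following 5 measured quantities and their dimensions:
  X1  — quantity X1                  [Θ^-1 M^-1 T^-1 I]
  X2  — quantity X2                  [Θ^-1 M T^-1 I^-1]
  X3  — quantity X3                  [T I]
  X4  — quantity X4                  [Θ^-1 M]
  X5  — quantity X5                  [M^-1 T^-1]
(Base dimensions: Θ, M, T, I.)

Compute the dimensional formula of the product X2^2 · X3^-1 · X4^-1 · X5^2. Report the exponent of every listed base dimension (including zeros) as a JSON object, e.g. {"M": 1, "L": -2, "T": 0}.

{"Θ": -1, "M": -1, "T": -5, "I": -3}

Exponent matrix [Θ,M,T,I] × [X1,X2,X3,X4,X5]:
  Θ: [-1 -1  0 -1  0]
  M: [-1  1  0  1 -1]
  T: [-1 -1  1  0 -1]
  I: [ 1 -1  1  0  0]
  [Θ]: (2)·-1+(-1)·0+(-1)·-1+(2)·0 = -1
  [M]: (2)·1+(-1)·0+(-1)·1+(2)·-1 = -1
  [T]: (2)·-1+(-1)·1+(-1)·0+(2)·-1 = -5
  [I]: (2)·-1+(-1)·1+(-1)·0+(2)·0 = -3
⇒ Θ^-1 M^-1 T^-5 I^-3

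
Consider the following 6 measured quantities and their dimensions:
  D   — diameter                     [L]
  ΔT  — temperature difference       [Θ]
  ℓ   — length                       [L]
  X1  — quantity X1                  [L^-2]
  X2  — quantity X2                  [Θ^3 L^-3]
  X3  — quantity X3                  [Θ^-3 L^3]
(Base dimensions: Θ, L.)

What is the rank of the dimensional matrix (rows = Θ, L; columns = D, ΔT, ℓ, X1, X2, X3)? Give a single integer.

2

Write exponents as rows Θ,L / cols D,ΔT,ℓ,X1,X2,X3:
  Θ: [ 0  1  0  0  3 -3]
  L: [ 1  0  1 -2 -3  3]
Echelon form has 2 nonzero rows (pivots: D,ΔT)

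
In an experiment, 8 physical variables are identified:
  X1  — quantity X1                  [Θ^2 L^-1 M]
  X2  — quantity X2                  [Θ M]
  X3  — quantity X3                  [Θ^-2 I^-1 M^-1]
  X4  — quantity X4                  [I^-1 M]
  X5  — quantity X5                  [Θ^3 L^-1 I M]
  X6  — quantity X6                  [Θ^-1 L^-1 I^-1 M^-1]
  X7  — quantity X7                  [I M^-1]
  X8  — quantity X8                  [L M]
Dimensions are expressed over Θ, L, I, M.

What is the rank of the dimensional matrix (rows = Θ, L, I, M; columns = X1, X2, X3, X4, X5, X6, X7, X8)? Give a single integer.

3

Write exponents as rows Θ,L,I,M / cols X1,X2,X3,X4,X5,X6,X7,X8:
  Θ: [ 2  1 -2  0  3 -1  0  0]
  L: [-1  0  0  0 -1 -1  0  1]
  I: [ 0  0 -1 -1  1 -1  1  0]
  M: [ 1  1 -1  1  1 -1 -1  1]
Echelon form has 3 nonzero rows (pivots: X1,X2,X3)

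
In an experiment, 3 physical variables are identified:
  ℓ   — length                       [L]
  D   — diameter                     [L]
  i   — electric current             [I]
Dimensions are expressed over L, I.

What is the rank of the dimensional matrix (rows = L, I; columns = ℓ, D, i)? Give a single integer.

2

Exponent matrix [L,I] × [ℓ,D,i]:
  L: [ 1  1  0]
  I: [ 0  0  1]
RREF → pivots at {ℓ,i} ⇒ r = 2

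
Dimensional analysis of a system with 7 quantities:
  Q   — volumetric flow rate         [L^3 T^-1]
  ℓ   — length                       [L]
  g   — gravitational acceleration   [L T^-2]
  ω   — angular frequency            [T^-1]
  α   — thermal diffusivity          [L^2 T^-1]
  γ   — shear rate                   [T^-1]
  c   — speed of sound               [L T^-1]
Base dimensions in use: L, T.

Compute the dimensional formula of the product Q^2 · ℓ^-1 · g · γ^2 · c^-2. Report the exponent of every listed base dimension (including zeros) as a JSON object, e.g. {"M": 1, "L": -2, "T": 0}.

Exponent matrix [L,T] × [Q,ℓ,g,ω,α,γ,c]:
  L: [ 3  1  1  0  2  0  1]
  T: [-1  0 -2 -1 -1 -1 -1]
  [L]: (2)·3+(-1)·1+(1)·1+(2)·0+(-2)·1 = 4
  [T]: (2)·-1+(-1)·0+(1)·-2+(2)·-1+(-2)·-1 = -4
⇒ L^4 T^-4

{"L": 4, "T": -4}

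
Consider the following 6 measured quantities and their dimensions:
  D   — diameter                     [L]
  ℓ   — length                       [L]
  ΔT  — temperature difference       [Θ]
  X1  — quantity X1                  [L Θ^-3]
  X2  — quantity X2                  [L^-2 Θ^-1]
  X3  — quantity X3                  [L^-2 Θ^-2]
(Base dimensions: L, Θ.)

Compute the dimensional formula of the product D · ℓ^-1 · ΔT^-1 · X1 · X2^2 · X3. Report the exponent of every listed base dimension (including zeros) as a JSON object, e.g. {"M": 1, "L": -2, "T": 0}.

Write exponents as rows L,Θ / cols D,ℓ,ΔT,X1,X2,X3:
  L: [ 1  1  0  1 -2 -2]
  Θ: [ 0  0  1 -3 -1 -2]
  [L]: (1)·1+(-1)·1+(-1)·0+(1)·1+(2)·-2+(1)·-2 = -5
  [Θ]: (1)·0+(-1)·0+(-1)·1+(1)·-3+(2)·-1+(1)·-2 = -8
⇒ L^-5 Θ^-8

{"L": -5, "Θ": -8}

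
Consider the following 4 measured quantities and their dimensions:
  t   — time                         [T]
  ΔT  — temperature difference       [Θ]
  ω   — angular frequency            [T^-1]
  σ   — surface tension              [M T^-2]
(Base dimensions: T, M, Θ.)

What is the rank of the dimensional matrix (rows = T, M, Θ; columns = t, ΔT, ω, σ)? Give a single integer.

3

Dimensional matrix (T×M×Θ by t×ΔT×ω×σ):
  T: [ 1  0 -1 -2]
  M: [ 0  0  0  1]
  Θ: [ 0  1  0  0]
Echelon form has 3 nonzero rows (pivots: t,ΔT,σ)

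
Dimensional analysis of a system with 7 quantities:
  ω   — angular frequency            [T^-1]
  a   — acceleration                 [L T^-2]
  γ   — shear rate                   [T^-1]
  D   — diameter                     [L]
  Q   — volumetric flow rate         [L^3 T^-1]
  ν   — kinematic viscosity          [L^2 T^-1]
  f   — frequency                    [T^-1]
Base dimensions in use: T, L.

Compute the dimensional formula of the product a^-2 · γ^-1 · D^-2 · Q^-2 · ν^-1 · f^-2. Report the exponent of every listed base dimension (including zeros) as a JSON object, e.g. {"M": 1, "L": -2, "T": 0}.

Dimensional matrix (T×L by ω×a×γ×D×Q×ν×f):
  T: [-1 -2 -1  0 -1 -1 -1]
  L: [ 0  1  0  1  3  2  0]
  [T]: (-2)·-2+(-1)·-1+(-2)·0+(-2)·-1+(-1)·-1+(-2)·-1 = 10
  [L]: (-2)·1+(-1)·0+(-2)·1+(-2)·3+(-1)·2+(-2)·0 = -12
⇒ T^10 L^-12

{"T": 10, "L": -12}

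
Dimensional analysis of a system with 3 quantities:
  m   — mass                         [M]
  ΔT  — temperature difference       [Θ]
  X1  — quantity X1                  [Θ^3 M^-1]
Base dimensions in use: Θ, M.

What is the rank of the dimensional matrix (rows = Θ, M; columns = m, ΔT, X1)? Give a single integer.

2

Dimensional matrix (Θ×M by m×ΔT×X1):
  Θ: [ 0  1  3]
  M: [ 1  0 -1]
Echelon form has 2 nonzero rows (pivots: m,ΔT)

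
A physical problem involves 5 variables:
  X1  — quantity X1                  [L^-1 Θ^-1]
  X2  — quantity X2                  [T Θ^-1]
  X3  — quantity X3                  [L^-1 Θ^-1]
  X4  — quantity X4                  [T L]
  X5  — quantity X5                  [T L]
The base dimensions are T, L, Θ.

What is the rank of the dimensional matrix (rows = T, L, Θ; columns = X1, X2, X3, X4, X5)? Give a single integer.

2

Dimensional matrix (T×L×Θ by X1×X2×X3×X4×X5):
  T: [ 0  1  0  1  1]
  L: [-1  0 -1  1  1]
  Θ: [-1 -1 -1  0  0]
RREF → pivots at {X1,X2} ⇒ r = 2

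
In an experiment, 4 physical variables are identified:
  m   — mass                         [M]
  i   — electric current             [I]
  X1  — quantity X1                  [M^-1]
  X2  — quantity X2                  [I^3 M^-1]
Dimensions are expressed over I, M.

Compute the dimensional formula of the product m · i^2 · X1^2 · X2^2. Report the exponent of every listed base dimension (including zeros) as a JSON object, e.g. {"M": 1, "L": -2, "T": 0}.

{"I": 8, "M": -3}

Dimensional matrix (I×M by m×i×X1×X2):
  I: [ 0  1  0  3]
  M: [ 1  0 -1 -1]
  [I]: (1)·0+(2)·1+(2)·0+(2)·3 = 8
  [M]: (1)·1+(2)·0+(2)·-1+(2)·-1 = -3
⇒ I^8 M^-3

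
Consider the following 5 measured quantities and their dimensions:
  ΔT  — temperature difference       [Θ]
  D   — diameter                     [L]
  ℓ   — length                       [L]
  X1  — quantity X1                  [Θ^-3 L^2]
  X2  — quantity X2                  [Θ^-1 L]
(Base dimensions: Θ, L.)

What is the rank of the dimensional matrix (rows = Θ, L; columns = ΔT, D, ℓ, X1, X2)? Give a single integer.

2

Exponent matrix [Θ,L] × [ΔT,D,ℓ,X1,X2]:
  Θ: [ 1  0  0 -3 -1]
  L: [ 0  1  1  2  1]
RREF → pivots at {ΔT,D} ⇒ r = 2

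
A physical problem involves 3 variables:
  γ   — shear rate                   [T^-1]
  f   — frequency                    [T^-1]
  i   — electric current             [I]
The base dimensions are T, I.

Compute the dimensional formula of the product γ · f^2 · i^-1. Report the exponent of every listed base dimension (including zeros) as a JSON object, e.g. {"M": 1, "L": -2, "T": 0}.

Write exponents as rows T,I / cols γ,f,i:
  T: [-1 -1  0]
  I: [ 0  0  1]
  [T]: (1)·-1+(2)·-1+(-1)·0 = -3
  [I]: (1)·0+(2)·0+(-1)·1 = -1
⇒ T^-3 I^-1

{"T": -3, "I": -1}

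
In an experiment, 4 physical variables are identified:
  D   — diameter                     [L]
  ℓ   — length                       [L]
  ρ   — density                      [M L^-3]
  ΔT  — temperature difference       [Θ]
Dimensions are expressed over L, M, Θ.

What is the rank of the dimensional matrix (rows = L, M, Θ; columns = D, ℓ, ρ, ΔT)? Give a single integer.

3

Exponent matrix [L,M,Θ] × [D,ℓ,ρ,ΔT]:
  L: [ 1  1 -3  0]
  M: [ 0  0  1  0]
  Θ: [ 0  0  0  1]
RREF → pivots at {D,ρ,ΔT} ⇒ r = 3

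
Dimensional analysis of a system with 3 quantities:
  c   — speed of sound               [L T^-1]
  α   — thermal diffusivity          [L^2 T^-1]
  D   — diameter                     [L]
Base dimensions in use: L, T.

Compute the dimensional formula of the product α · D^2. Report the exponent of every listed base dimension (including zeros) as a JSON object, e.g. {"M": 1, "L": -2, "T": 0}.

{"L": 4, "T": -1}

Dimensional matrix (L×T by c×α×D):
  L: [ 1  2  1]
  T: [-1 -1  0]
  [L]: (1)·2+(2)·1 = 4
  [T]: (1)·-1+(2)·0 = -1
⇒ L^4 T^-1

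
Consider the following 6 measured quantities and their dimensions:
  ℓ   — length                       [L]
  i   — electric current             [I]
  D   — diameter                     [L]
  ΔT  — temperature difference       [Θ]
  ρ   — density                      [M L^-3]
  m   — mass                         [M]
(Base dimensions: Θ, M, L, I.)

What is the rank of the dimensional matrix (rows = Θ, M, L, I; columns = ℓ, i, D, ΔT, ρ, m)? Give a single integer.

4

Write exponents as rows Θ,M,L,I / cols ℓ,i,D,ΔT,ρ,m:
  Θ: [ 0  0  0  1  0  0]
  M: [ 0  0  0  0  1  1]
  L: [ 1  0  1  0 -3  0]
  I: [ 0  1  0  0  0  0]
Row reduction gives pivot columns ℓ,i,ΔT,ρ; rank = 4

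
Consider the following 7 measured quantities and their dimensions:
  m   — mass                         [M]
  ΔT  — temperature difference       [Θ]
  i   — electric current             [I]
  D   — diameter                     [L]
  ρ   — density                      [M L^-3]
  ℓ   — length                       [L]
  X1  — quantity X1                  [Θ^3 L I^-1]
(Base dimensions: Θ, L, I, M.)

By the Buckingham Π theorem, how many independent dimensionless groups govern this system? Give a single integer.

3

Write exponents as rows Θ,L,I,M / cols m,ΔT,i,D,ρ,ℓ,X1:
  Θ: [ 0  1  0  0  0  0  3]
  L: [ 0  0  0  1 -3  1  1]
  I: [ 0  0  1  0  0  0 -1]
  M: [ 1  0  0  0  1  0  0]
Echelon form has 4 nonzero rows (pivots: m,ΔT,i,D)
7 vars − rank 4 = 3 Π groups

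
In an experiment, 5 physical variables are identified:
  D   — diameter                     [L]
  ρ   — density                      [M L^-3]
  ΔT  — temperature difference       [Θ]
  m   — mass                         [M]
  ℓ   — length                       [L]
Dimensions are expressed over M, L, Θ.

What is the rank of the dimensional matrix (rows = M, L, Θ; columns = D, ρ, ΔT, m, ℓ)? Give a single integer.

3

Write exponents as rows M,L,Θ / cols D,ρ,ΔT,m,ℓ:
  M: [ 0  1  0  1  0]
  L: [ 1 -3  0  0  1]
  Θ: [ 0  0  1  0  0]
Row reduction gives pivot columns D,ρ,ΔT; rank = 3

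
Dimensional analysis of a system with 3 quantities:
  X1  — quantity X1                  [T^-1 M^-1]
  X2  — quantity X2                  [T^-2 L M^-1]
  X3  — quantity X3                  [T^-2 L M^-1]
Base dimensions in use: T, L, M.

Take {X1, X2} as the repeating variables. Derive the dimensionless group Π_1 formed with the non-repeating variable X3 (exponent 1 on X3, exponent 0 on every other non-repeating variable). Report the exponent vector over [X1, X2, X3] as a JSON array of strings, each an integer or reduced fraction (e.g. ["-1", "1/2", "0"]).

["0", "-1", "1"]

Dimensional matrix (T×L×M by X1×X2×X3):
  T: [-1 -2 -2]
  L: [ 0  1  1]
  M: [-1 -1 -1]
RREF → pivots at {X1,X2} ⇒ r = 2
Repeat: X1,X2; free: X3
RREF:
  r0: [   1    0    0]
  r1: [   0    1    1]
  r2: [   0    0    0]
Fix exponent of X3 at 1; solve each RREF row for its pivot's exponent:
  r0: exp(X1) + (0)·1 = 0 ⇒ exp(X1) = 0
  r1: exp(X2) + (1)·1 = 0 ⇒ exp(X2) = -1
Π_1 = X2^-1 · X3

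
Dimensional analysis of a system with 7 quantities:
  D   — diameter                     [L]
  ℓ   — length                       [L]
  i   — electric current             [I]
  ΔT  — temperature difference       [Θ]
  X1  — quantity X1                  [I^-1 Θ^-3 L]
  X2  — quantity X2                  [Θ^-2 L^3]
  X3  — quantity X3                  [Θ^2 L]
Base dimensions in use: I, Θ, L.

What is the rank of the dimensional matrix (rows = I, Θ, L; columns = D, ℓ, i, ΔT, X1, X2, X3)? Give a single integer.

Exponent matrix [I,Θ,L] × [D,ℓ,i,ΔT,X1,X2,X3]:
  I: [ 0  0  1  0 -1  0  0]
  Θ: [ 0  0  0  1 -3 -2  2]
  L: [ 1  1  0  0  1  3  1]
Row reduction gives pivot columns D,i,ΔT; rank = 3

3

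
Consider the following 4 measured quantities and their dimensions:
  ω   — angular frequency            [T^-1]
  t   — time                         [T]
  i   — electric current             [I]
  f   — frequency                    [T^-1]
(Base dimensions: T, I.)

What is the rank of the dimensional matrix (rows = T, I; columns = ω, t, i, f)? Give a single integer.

Write exponents as rows T,I / cols ω,t,i,f:
  T: [-1  1  0 -1]
  I: [ 0  0  1  0]
Echelon form has 2 nonzero rows (pivots: ω,i)

2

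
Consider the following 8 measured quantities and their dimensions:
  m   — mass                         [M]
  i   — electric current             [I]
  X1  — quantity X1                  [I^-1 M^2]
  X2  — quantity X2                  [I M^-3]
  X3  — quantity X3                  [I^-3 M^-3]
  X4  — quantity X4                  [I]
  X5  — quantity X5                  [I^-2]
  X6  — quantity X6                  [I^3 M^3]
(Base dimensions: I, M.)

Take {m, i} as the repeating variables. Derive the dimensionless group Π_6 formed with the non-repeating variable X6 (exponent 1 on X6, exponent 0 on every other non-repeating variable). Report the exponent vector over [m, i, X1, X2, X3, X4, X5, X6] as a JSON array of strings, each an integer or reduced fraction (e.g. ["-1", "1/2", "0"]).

["-3", "-3", "0", "0", "0", "0", "0", "1"]

Write exponents as rows I,M / cols m,i,X1,X2,X3,X4,X5,X6:
  I: [ 0  1 -1  1 -3  1 -2  3]
  M: [ 1  0  2 -3 -3  0  0  3]
Row reduction gives pivot columns m,i; rank = 2
Repeat: m,i; free: X1,X2,X3,X4,X5,X6
RREF:
  r0: [   1    0    2   -3   -3    0    0    3]
  r1: [   0    1   -1    1   -3    1   -2    3]
Fix exponent of X6 at 1, X1 at 0, X2 at 0, X3 at 0, X4 at 0, X5 at 0; solve each RREF row for its pivot's exponent:
  r0: exp(m) + (3)·1 = 0 ⇒ exp(m) = -3
  r1: exp(i) + (3)·1 = 0 ⇒ exp(i) = -3
Π_6 = m^-3 · i^-3 · X6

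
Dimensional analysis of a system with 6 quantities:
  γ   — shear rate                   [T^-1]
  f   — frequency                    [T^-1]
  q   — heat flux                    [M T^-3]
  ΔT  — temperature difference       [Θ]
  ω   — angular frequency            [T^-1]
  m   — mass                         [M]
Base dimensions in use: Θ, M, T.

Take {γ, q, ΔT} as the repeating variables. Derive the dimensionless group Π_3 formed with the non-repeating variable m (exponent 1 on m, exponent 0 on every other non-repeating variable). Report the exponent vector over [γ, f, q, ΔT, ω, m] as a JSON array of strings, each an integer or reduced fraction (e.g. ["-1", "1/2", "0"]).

Dimensional matrix (Θ×M×T by γ×f×q×ΔT×ω×m):
  Θ: [ 0  0  0  1  0  0]
  M: [ 0  0  1  0  0  1]
  T: [-1 -1 -3  0 -1  0]
RREF → pivots at {γ,q,ΔT} ⇒ r = 3
Pivot set = {γ,q,ΔT}, free = {f,ω,m}
RREF:
  r0: [   1    1    0    0    1   -3]
  r1: [   0    0    1    0    0    1]
  r2: [   0    0    0    1    0    0]
Fix exponent of m at 1, f at 0, ω at 0; solve each RREF row for its pivot's exponent:
  r0: exp(γ) + (-3)·1 = 0 ⇒ exp(γ) = 3
  r1: exp(q) + (1)·1 = 0 ⇒ exp(q) = -1
  r2: exp(ΔT) + (0)·1 = 0 ⇒ exp(ΔT) = 0
Π_3 = γ^3 · q^-1 · m

["3", "0", "-1", "0", "0", "1"]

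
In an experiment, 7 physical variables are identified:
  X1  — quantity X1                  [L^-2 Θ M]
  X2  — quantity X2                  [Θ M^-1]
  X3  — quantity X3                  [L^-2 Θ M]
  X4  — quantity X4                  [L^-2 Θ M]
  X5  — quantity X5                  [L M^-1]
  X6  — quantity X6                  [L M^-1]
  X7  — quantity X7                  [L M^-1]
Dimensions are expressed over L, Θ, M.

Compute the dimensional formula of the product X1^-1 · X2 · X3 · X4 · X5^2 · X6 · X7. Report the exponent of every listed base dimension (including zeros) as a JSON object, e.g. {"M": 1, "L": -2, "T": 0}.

Exponent matrix [L,Θ,M] × [X1,X2,X3,X4,X5,X6,X7]:
  L: [-2  0 -2 -2  1  1  1]
  Θ: [ 1  1  1  1  0  0  0]
  M: [ 1 -1  1  1 -1 -1 -1]
  [L]: (-1)·-2+(1)·0+(1)·-2+(1)·-2+(2)·1+(1)·1+(1)·1 = 2
  [Θ]: (-1)·1+(1)·1+(1)·1+(1)·1+(2)·0+(1)·0+(1)·0 = 2
  [M]: (-1)·1+(1)·-1+(1)·1+(1)·1+(2)·-1+(1)·-1+(1)·-1 = -4
⇒ L^2 Θ^2 M^-4

{"L": 2, "Θ": 2, "M": -4}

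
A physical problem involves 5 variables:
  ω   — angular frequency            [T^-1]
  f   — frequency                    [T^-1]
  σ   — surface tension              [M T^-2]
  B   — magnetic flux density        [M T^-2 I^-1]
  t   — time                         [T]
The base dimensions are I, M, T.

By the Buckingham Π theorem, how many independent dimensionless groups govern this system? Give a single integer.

2

Write exponents as rows I,M,T / cols ω,f,σ,B,t:
  I: [ 0  0  0 -1  0]
  M: [ 0  0  1  1  0]
  T: [-1 -1 -2 -2  1]
Echelon form has 3 nonzero rows (pivots: ω,σ,B)
5 vars − rank 3 = 2 Π groups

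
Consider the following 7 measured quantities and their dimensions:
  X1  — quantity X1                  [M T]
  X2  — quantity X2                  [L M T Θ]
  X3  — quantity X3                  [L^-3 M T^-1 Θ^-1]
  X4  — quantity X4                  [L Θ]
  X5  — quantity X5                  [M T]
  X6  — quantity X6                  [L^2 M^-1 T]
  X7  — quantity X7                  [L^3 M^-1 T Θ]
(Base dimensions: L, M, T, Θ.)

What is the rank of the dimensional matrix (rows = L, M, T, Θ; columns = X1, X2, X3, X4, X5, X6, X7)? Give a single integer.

3

Dimensional matrix (L×M×T×Θ by X1×X2×X3×X4×X5×X6×X7):
  L: [ 0  1 -3  1  0  2  3]
  M: [ 1  1  1  0  1 -1 -1]
  T: [ 1  1 -1  0  1  1  1]
  Θ: [ 0  1 -1  1  0  0  1]
RREF → pivots at {X1,X2,X3} ⇒ r = 3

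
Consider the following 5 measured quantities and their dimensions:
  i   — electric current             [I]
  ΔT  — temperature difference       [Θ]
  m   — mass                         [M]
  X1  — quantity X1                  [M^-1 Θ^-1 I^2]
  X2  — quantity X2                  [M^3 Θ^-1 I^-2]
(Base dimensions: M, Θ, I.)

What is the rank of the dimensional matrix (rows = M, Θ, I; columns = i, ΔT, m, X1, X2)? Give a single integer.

3

Write exponents as rows M,Θ,I / cols i,ΔT,m,X1,X2:
  M: [ 0  0  1 -1  3]
  Θ: [ 0  1  0 -1 -1]
  I: [ 1  0  0  2 -2]
Row reduction gives pivot columns i,ΔT,m; rank = 3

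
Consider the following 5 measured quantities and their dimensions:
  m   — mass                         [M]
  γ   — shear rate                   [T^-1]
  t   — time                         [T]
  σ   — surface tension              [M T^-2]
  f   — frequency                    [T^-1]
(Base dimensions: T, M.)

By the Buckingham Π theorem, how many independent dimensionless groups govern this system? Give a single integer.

3

Exponent matrix [T,M] × [m,γ,t,σ,f]:
  T: [ 0 -1  1 -2 -1]
  M: [ 1  0  0  1  0]
Echelon form has 2 nonzero rows (pivots: m,γ)
n=5, r=2 ⇒ 3 dimensionless groups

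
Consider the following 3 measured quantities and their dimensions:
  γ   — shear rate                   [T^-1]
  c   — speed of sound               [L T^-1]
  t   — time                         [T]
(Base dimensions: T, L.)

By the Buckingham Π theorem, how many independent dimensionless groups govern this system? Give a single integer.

1

Exponent matrix [T,L] × [γ,c,t]:
  T: [-1 -1  1]
  L: [ 0  1  0]
Echelon form has 2 nonzero rows (pivots: γ,c)
n=3, r=2 ⇒ 1 dimensionless group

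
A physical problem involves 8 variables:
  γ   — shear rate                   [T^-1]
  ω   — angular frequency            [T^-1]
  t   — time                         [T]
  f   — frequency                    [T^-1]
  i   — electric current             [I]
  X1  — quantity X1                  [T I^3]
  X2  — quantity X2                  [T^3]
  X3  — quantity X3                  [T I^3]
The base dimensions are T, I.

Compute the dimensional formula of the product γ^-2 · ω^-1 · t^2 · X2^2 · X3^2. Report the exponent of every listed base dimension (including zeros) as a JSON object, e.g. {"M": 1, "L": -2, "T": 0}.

Dimensional matrix (T×I by γ×ω×t×f×i×X1×X2×X3):
  T: [-1 -1  1 -1  0  1  3  1]
  I: [ 0  0  0  0  1  3  0  3]
  [T]: (-2)·-1+(-1)·-1+(2)·1+(2)·3+(2)·1 = 13
  [I]: (-2)·0+(-1)·0+(2)·0+(2)·0+(2)·3 = 6
⇒ T^13 I^6

{"T": 13, "I": 6}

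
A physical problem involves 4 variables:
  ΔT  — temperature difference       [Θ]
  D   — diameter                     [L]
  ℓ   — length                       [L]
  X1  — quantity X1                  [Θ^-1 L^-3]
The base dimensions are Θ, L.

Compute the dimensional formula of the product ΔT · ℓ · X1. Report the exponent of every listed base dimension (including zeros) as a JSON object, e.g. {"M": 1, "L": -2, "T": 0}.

Exponent matrix [Θ,L] × [ΔT,D,ℓ,X1]:
  Θ: [ 1  0  0 -1]
  L: [ 0  1  1 -3]
  [Θ]: (1)·1+(1)·0+(1)·-1 = 0
  [L]: (1)·0+(1)·1+(1)·-3 = -2
⇒ L^-2

{"Θ": 0, "L": -2}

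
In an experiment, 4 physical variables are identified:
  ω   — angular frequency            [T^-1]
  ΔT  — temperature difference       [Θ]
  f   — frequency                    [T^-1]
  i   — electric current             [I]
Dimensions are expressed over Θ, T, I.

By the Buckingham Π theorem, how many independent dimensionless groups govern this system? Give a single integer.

1

Dimensional matrix (Θ×T×I by ω×ΔT×f×i):
  Θ: [ 0  1  0  0]
  T: [-1  0 -1  0]
  I: [ 0  0  0  1]
RREF → pivots at {ω,ΔT,i} ⇒ r = 3
4 vars − rank 3 = 1 Π group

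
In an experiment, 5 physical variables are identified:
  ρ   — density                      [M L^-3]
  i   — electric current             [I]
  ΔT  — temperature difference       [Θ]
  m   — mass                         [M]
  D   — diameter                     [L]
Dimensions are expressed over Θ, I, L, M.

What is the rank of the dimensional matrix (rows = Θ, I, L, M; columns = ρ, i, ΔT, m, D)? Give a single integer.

Exponent matrix [Θ,I,L,M] × [ρ,i,ΔT,m,D]:
  Θ: [ 0  0  1  0  0]
  I: [ 0  1  0  0  0]
  L: [-3  0  0  0  1]
  M: [ 1  0  0  1  0]
Row reduction gives pivot columns ρ,i,ΔT,m; rank = 4

4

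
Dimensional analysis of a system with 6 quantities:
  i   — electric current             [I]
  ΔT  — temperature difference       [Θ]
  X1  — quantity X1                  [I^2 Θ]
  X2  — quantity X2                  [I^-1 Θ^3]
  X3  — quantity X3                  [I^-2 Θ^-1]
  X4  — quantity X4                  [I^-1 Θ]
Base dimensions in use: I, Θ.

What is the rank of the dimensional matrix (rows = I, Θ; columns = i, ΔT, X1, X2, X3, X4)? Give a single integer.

Exponent matrix [I,Θ] × [i,ΔT,X1,X2,X3,X4]:
  I: [ 1  0  2 -1 -2 -1]
  Θ: [ 0  1  1  3 -1  1]
Echelon form has 2 nonzero rows (pivots: i,ΔT)

2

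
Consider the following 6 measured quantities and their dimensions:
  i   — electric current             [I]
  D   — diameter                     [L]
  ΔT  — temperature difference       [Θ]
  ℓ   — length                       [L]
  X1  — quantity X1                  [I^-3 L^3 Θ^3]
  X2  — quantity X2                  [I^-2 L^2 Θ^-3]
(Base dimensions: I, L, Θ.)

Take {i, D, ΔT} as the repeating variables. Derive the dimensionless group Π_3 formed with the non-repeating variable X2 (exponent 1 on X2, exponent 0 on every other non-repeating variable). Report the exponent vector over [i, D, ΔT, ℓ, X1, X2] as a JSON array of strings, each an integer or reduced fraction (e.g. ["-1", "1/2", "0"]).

Dimensional matrix (I×L×Θ by i×D×ΔT×ℓ×X1×X2):
  I: [ 1  0  0  0 -3 -2]
  L: [ 0  1  0  1  3  2]
  Θ: [ 0  0  1  0  3 -3]
RREF → pivots at {i,D,ΔT} ⇒ r = 3
Repeat: i,D,ΔT; free: ℓ,X1,X2
RREF:
  r0: [   1    0    0    0   -3   -2]
  r1: [   0    1    0    1    3    2]
  r2: [   0    0    1    0    3   -3]
Fix exponent of X2 at 1, ℓ at 0, X1 at 0; solve each RREF row for its pivot's exponent:
  r0: exp(i) + (-2)·1 = 0 ⇒ exp(i) = 2
  r1: exp(D) + (2)·1 = 0 ⇒ exp(D) = -2
  r2: exp(ΔT) + (-3)·1 = 0 ⇒ exp(ΔT) = 3
Π_3 = i^2 · D^-2 · ΔT^3 · X2

["2", "-2", "3", "0", "0", "1"]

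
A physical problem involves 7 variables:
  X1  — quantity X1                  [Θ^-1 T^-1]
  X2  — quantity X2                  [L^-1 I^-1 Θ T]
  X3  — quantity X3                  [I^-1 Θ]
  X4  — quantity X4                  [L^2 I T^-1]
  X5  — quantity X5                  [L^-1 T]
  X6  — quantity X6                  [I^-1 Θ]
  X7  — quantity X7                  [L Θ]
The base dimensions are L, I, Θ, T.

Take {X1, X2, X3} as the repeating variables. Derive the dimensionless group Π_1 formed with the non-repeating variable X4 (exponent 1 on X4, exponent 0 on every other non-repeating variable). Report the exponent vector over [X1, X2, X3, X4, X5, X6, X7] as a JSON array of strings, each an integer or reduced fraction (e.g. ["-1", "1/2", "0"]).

Write exponents as rows L,I,Θ,T / cols X1,X2,X3,X4,X5,X6,X7:
  L: [ 0 -1  0  2 -1  0  1]
  I: [ 0 -1 -1  1  0 -1  0]
  Θ: [-1  1  1  0  0  1  1]
  T: [-1  1  0 -1  1  0  0]
Echelon form has 3 nonzero rows (pivots: X1,X2,X3)
Pivot set = {X1,X2,X3}, free = {X4,X5,X6,X7}
RREF:
  r0: [   1    0    0   -1    0    0   -1]
  r1: [   0    1    0   -2    1    0   -1]
  r2: [   0    0    1    1   -1    1    1]
  r3: [   0    0    0    0    0    0    0]
Fix exponent of X4 at 1, X5 at 0, X6 at 0, X7 at 0; solve each RREF row for its pivot's exponent:
  r0: exp(X1) + (-1)·1 = 0 ⇒ exp(X1) = 1
  r1: exp(X2) + (-2)·1 = 0 ⇒ exp(X2) = 2
  r2: exp(X3) + (1)·1 = 0 ⇒ exp(X3) = -1
Π_1 = X1 · X2^2 · X3^-1 · X4

["1", "2", "-1", "1", "0", "0", "0"]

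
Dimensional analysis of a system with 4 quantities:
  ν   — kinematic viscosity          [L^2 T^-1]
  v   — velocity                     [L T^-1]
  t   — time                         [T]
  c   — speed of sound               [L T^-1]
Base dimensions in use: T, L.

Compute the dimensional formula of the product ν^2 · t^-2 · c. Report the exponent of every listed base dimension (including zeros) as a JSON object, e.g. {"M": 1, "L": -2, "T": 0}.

Exponent matrix [T,L] × [ν,v,t,c]:
  T: [-1 -1  1 -1]
  L: [ 2  1  0  1]
  [T]: (2)·-1+(-2)·1+(1)·-1 = -5
  [L]: (2)·2+(-2)·0+(1)·1 = 5
⇒ T^-5 L^5

{"T": -5, "L": 5}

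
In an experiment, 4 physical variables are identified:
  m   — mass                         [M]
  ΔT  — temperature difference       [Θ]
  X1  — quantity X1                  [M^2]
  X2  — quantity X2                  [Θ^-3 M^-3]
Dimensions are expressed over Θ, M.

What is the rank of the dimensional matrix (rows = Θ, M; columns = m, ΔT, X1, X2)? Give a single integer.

Exponent matrix [Θ,M] × [m,ΔT,X1,X2]:
  Θ: [ 0  1  0 -3]
  M: [ 1  0  2 -3]
RREF → pivots at {m,ΔT} ⇒ r = 2

2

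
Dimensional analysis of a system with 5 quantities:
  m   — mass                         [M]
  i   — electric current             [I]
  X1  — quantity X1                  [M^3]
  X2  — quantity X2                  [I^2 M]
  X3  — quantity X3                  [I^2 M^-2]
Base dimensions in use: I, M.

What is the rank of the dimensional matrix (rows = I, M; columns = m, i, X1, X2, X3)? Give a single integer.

Exponent matrix [I,M] × [m,i,X1,X2,X3]:
  I: [ 0  1  0  2  2]
  M: [ 1  0  3  1 -2]
Row reduction gives pivot columns m,i; rank = 2

2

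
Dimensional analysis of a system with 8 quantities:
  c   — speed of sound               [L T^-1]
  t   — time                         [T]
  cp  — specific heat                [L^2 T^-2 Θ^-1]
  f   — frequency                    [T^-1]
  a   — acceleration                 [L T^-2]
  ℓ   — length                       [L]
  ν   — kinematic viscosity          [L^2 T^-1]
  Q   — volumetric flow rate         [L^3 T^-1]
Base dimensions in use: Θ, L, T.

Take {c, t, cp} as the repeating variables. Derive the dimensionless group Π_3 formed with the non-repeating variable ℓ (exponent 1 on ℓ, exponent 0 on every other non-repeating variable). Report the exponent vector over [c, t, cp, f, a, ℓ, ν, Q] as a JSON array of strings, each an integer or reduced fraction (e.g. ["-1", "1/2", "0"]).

["-1", "-1", "0", "0", "0", "1", "0", "0"]

Dimensional matrix (Θ×L×T by c×t×cp×f×a×ℓ×ν×Q):
  Θ: [ 0  0 -1  0  0  0  0  0]
  L: [ 1  0  2  0  1  1  2  3]
  T: [-1  1 -2 -1 -2  0 -1 -1]
Echelon form has 3 nonzero rows (pivots: c,t,cp)
Pivot set = {c,t,cp}, free = {f,a,ℓ,ν,Q}
RREF:
  r0: [   1    0    0    0    1    1    2    3]
  r1: [   0    1    0   -1   -1    1    1    2]
  r2: [   0    0    1    0    0    0    0    0]
Fix exponent of ℓ at 1, f at 0, a at 0, ν at 0, Q at 0; solve each RREF row for its pivot's exponent:
  r0: exp(c) + (1)·1 = 0 ⇒ exp(c) = -1
  r1: exp(t) + (1)·1 = 0 ⇒ exp(t) = -1
  r2: exp(cp) + (0)·1 = 0 ⇒ exp(cp) = 0
Π_3 = c^-1 · t^-1 · ℓ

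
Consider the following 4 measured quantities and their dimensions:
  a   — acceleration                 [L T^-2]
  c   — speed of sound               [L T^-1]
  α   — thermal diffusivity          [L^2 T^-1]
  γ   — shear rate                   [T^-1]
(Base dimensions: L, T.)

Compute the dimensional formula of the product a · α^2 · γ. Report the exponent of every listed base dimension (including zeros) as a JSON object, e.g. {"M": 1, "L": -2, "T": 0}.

Dimensional matrix (L×T by a×c×α×γ):
  L: [ 1  1  2  0]
  T: [-2 -1 -1 -1]
  [L]: (1)·1+(2)·2+(1)·0 = 5
  [T]: (1)·-2+(2)·-1+(1)·-1 = -5
⇒ L^5 T^-5

{"L": 5, "T": -5}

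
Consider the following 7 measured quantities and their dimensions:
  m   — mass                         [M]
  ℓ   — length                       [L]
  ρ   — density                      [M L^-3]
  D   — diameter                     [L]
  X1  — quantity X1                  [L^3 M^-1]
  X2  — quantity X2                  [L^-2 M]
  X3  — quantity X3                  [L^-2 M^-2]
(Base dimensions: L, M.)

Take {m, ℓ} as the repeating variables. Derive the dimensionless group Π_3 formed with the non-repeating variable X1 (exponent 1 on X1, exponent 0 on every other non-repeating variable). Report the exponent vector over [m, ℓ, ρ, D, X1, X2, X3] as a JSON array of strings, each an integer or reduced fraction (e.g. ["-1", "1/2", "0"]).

Exponent matrix [L,M] × [m,ℓ,ρ,D,X1,X2,X3]:
  L: [ 0  1 -3  1  3 -2 -2]
  M: [ 1  0  1  0 -1  1 -2]
Row reduction gives pivot columns m,ℓ; rank = 2
Pivot set = {m,ℓ}, free = {ρ,D,X1,X2,X3}
RREF:
  r0: [   1    0    1    0   -1    1   -2]
  r1: [   0    1   -3    1    3   -2   -2]
Fix exponent of X1 at 1, ρ at 0, D at 0, X2 at 0, X3 at 0; solve each RREF row for its pivot's exponent:
  r0: exp(m) + (-1)·1 = 0 ⇒ exp(m) = 1
  r1: exp(ℓ) + (3)·1 = 0 ⇒ exp(ℓ) = -3
Π_3 = m · ℓ^-3 · X1

["1", "-3", "0", "0", "1", "0", "0"]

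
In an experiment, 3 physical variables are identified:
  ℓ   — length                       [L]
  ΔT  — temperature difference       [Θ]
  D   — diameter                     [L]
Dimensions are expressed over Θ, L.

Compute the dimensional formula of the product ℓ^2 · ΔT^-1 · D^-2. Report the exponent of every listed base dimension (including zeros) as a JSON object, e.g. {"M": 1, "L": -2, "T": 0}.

{"Θ": -1, "L": 0}

Exponent matrix [Θ,L] × [ℓ,ΔT,D]:
  Θ: [ 0  1  0]
  L: [ 1  0  1]
  [Θ]: (2)·0+(-1)·1+(-2)·0 = -1
  [L]: (2)·1+(-1)·0+(-2)·1 = 0
⇒ Θ^-1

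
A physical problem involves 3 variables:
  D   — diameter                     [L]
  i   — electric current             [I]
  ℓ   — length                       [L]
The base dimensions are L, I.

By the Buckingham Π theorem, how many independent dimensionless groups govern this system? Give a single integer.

Dimensional matrix (L×I by D×i×ℓ):
  L: [ 1  0  1]
  I: [ 0  1  0]
RREF → pivots at {D,i} ⇒ r = 2
n=3, r=2 ⇒ 1 dimensionless group

1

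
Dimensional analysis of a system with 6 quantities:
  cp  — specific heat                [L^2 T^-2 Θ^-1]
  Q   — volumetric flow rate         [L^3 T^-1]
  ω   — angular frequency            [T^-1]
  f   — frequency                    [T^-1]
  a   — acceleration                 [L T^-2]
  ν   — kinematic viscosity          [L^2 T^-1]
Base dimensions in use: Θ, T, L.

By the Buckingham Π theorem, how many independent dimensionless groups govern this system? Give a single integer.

3

Exponent matrix [Θ,T,L] × [cp,Q,ω,f,a,ν]:
  Θ: [-1  0  0  0  0  0]
  T: [-2 -1 -1 -1 -2 -1]
  L: [ 2  3  0  0  1  2]
RREF → pivots at {cp,Q,ω} ⇒ r = 3
6 vars − rank 3 = 3 Π groups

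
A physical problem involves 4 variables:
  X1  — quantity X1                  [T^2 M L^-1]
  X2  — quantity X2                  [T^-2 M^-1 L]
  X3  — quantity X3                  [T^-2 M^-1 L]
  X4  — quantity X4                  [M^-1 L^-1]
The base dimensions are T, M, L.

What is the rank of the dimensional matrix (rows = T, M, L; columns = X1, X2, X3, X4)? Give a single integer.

2

Write exponents as rows T,M,L / cols X1,X2,X3,X4:
  T: [ 2 -2 -2  0]
  M: [ 1 -1 -1 -1]
  L: [-1  1  1 -1]
Row reduction gives pivot columns X1,X4; rank = 2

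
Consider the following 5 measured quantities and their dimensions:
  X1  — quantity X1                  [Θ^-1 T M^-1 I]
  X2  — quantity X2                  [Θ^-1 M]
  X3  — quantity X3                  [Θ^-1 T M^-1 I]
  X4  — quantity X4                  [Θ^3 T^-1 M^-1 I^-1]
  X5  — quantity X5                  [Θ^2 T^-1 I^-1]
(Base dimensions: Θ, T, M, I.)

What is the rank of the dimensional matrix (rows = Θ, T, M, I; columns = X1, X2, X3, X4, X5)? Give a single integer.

2

Dimensional matrix (Θ×T×M×I by X1×X2×X3×X4×X5):
  Θ: [-1 -1 -1  3  2]
  T: [ 1  0  1 -1 -1]
  M: [-1  1 -1 -1  0]
  I: [ 1  0  1 -1 -1]
Echelon form has 2 nonzero rows (pivots: X1,X2)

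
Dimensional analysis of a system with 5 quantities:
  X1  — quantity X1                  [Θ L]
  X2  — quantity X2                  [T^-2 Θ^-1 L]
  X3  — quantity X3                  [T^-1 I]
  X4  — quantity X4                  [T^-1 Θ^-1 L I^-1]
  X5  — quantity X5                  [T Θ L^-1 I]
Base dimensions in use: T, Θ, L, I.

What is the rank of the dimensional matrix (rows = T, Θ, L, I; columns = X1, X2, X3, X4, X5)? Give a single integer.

Exponent matrix [T,Θ,L,I] × [X1,X2,X3,X4,X5]:
  T: [ 0 -2 -1 -1  1]
  Θ: [ 1 -1  0 -1  1]
  L: [ 1  1  0  1 -1]
  I: [ 0  0  1 -1  1]
Echelon form has 3 nonzero rows (pivots: X1,X2,X3)

3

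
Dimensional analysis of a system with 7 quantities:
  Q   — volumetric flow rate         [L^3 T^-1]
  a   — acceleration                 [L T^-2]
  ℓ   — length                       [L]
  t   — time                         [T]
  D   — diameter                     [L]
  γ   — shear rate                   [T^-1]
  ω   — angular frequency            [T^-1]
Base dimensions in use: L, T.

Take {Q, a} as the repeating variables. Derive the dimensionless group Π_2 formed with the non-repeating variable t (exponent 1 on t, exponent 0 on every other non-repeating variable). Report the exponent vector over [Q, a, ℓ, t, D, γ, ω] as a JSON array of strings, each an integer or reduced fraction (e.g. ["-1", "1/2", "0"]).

["-1/5", "3/5", "0", "1", "0", "0", "0"]

Exponent matrix [L,T] × [Q,a,ℓ,t,D,γ,ω]:
  L: [ 3  1  1  0  1  0  0]
  T: [-1 -2  0  1  0 -1 -1]
Row reduction gives pivot columns Q,a; rank = 2
Repeat: Q,a; free: ℓ,t,D,γ,ω
RREF:
  r0: [   1    0  2/5  1/5  2/5 -1/5 -1/5]
  r1: [   0    1 -1/5 -3/5 -1/5  3/5  3/5]
Fix exponent of t at 1, ℓ at 0, D at 0, γ at 0, ω at 0; solve each RREF row for its pivot's exponent:
  r0: exp(Q) + (1/5)·1 = 0 ⇒ exp(Q) = -1/5
  r1: exp(a) + (-3/5)·1 = 0 ⇒ exp(a) = 3/5
Π_2 = Q^(-1/5) · a^(3/5) · t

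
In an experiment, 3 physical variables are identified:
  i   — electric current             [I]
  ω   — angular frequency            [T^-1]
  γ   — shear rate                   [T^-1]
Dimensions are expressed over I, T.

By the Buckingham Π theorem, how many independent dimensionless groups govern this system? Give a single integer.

1

Write exponents as rows I,T / cols i,ω,γ:
  I: [ 1  0  0]
  T: [ 0 -1 -1]
Echelon form has 2 nonzero rows (pivots: i,ω)
Π count = n − r = 3 − 2 = 1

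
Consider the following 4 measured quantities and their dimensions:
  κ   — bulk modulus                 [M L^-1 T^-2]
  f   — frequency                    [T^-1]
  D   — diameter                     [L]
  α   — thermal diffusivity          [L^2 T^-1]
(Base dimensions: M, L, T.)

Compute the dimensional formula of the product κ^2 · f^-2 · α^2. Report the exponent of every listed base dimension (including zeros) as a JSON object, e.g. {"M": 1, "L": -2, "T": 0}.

Dimensional matrix (M×L×T by κ×f×D×α):
  M: [ 1  0  0  0]
  L: [-1  0  1  2]
  T: [-2 -1  0 -1]
  [M]: (2)·1+(-2)·0+(2)·0 = 2
  [L]: (2)·-1+(-2)·0+(2)·2 = 2
  [T]: (2)·-2+(-2)·-1+(2)·-1 = -4
⇒ M^2 L^2 T^-4

{"M": 2, "L": 2, "T": -4}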